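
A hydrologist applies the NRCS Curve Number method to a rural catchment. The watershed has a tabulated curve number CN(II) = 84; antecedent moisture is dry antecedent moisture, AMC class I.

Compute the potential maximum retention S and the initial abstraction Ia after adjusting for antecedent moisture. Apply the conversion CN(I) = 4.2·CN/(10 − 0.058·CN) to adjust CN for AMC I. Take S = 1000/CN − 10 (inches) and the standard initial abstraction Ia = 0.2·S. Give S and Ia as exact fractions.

S = 2000/441 in ≈ 4.535 in; Ia = 400/441 in ≈ 0.907 in

Adjust CN=84 to AMC I: 4.2·84/(10 − 0.058·84) → (1764/5) ÷ (641/125) = 44100/641 ≈ 68.799
S = 1000/(44100/641) − 10 = 2000/441 in ≈ 4.535 in
Initial abstraction Ia = S/5 = (2000/441)/5 = 400/441 ≈ 0.907 in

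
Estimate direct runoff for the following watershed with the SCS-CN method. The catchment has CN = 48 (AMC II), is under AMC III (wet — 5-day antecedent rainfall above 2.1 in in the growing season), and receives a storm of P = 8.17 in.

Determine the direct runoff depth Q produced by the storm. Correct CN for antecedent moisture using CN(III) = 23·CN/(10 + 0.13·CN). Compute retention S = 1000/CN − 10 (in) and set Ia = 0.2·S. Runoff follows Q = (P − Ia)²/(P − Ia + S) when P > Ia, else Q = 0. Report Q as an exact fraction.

Adjust CN=48 to AMC III: 23·48/(10 + 0.13·48) → 1104 ÷ (406/25) = 13800/203 ≈ 67.980
Max retention: S = 1000/(13800/203) − 10 = 325/69 in (≈ 4.710 in)
Ia = 0.2·(325/69) = 65/69 in ≈ 0.942 in
Since P=8.170 > Ia=0.942: effective rainfall P−Ia = 49873/6900 in
Q: (49873/6900)² ÷ (82373/6900) = 2487316129/568373700 in (≈ 4.376 in)

Q = 2487316129/568373700 in ≈ 4.376 in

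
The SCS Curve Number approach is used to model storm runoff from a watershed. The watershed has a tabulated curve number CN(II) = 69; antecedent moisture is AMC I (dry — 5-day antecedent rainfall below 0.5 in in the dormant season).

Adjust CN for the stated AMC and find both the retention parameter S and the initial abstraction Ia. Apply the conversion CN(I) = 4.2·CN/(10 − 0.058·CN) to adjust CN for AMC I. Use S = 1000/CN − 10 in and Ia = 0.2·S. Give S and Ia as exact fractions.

Adjust CN=69 to AMC I: 4.2·69/(10 − 0.058·69) → (1449/5) ÷ (2999/500) = 144900/2999 ≈ 48.316
Retention S: 1000/CN − 10 with CN=48.316 → S = 15500/1449 ≈ 10.697 in
Ia = 0.2·(15500/1449) = 3100/1449 in ≈ 2.139 in

S = 15500/1449 in ≈ 10.697 in; Ia = 3100/1449 in ≈ 2.139 in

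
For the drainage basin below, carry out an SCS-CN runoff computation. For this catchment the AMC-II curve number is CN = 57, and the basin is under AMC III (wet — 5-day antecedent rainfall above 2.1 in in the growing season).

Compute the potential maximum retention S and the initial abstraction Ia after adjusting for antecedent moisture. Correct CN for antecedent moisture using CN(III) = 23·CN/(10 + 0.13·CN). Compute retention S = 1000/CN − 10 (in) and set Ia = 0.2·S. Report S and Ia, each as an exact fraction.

Adjust CN=57 to AMC III: 23·57/(10 + 0.13·57) → 1311 ÷ (1741/100) = 131100/1741 ≈ 75.302
Max retention: S = 1000/(131100/1741) − 10 = 4300/1311 in (≈ 3.280 in)
Ia = 0.2·(4300/1311) = 860/1311 in ≈ 0.656 in

S = 4300/1311 in ≈ 3.280 in; Ia = 860/1311 in ≈ 0.656 in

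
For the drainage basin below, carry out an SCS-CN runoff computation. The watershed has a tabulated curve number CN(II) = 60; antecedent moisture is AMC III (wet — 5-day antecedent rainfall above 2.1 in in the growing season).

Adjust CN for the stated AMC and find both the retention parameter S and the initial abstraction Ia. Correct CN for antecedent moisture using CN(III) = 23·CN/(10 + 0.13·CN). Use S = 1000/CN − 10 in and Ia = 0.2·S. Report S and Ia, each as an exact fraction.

Adjust CN=60 to AMC III: 23·60/(10 + 0.13·60) → 1380 ÷ (89/5) = 6900/89 ≈ 77.528
Retention S: 1000/CN − 10 with CN=77.528 → S = 200/69 ≈ 2.899 in
Ia = 0.2·(200/69) = 40/69 in ≈ 0.580 in

S = 200/69 in ≈ 2.899 in; Ia = 40/69 in ≈ 0.580 in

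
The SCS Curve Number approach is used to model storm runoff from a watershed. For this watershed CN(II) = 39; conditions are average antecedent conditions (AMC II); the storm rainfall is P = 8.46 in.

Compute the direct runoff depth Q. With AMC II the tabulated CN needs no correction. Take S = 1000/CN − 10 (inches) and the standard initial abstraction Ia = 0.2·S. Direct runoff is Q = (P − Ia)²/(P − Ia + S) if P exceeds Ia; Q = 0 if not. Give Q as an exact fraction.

Q = 108097609/79749150 in ≈ 1.355 in

CN(II) = 39; AMC II needs no correction.
Max retention: S = 1000/39 − 10 = 610/39 in (≈ 15.641 in)
Ia = 0.2·(610/39) = 122/39 in ≈ 3.128 in
P − Ia = 8.460 − 3.128 = 10397/1950 ≈ 5.332 in (> 0, runoff occurs)
Q: (10397/1950)² ÷ (40897/1950) = 108097609/79749150 in (≈ 1.355 in)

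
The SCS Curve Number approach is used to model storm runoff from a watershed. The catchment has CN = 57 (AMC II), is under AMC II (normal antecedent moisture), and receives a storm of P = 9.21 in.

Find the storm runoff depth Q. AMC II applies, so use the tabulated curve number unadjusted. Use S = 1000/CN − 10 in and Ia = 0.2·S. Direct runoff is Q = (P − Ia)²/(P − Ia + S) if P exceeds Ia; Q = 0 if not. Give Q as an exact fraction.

Average conditions: CN = 57 (no AMC adjustment).
Max retention: S = 1000/57 − 10 = 430/57 in (≈ 7.544 in)
Initial abstraction Ia = S/5 = (430/57)/5 = 86/57 ≈ 1.509 in
Since P=9.210 > Ia=1.509: effective rainfall P−Ia = 43897/5700 in
Q: (43897/5700)² ÷ (86897/5700) = 1926946609/495312900 in (≈ 3.890 in)

Q = 1926946609/495312900 in ≈ 3.890 in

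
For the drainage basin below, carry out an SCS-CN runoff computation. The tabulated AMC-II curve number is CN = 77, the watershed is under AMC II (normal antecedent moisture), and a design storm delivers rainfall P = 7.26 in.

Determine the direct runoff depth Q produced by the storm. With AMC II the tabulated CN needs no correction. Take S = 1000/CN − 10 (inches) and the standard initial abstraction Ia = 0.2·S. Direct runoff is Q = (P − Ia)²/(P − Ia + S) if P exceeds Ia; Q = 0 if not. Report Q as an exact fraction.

Q = 657973801/143031350 in ≈ 4.600 in

AMC II — tabulated CN = 77 applies directly.
Max retention: S = 1000/77 − 10 = 230/77 in (≈ 2.987 in)
Initial abstraction Ia = S/5 = (230/77)/5 = 46/77 ≈ 0.597 in
P − Ia = 7.260 − 0.597 = 25651/3850 ≈ 6.663 in (> 0, runoff occurs)
Runoff Q = (P−Ia)²/(P−Ia+S) = (6.663)²/(6.663+2.987) = 657973801/143031350 ≈ 4.600 in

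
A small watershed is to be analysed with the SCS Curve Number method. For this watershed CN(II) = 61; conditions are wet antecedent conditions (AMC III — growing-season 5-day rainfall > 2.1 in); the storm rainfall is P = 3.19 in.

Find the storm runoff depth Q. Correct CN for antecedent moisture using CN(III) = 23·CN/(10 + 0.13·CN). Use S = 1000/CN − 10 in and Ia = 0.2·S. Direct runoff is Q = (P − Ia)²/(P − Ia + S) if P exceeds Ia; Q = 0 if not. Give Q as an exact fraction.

Q = 136572376249/106565847100 in ≈ 1.282 in

Wet (AMC III): CN(III) = 23·61/(10 + 0.13·61) = 1403/(1793/100) = 140300/1793 ≈ 78.249
Retention S: 1000/CN − 10 with CN=78.249 → S = 3900/1403 ≈ 2.780 in
Initial abstraction Ia = S/5 = (3900/1403)/5 = 780/1403 ≈ 0.556 in
Since P=3.190 > Ia=0.556: effective rainfall P−Ia = 369557/140300 in
Q: (369557/140300)² ÷ (759557/140300) = 136572376249/106565847100 in (≈ 1.282 in)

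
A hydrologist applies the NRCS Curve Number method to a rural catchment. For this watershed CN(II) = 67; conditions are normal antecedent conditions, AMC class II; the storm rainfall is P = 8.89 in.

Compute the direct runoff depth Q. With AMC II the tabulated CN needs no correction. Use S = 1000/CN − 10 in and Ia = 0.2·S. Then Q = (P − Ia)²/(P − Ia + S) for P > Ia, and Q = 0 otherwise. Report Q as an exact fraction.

Q = 2805079369/575952100 in ≈ 4.870 in

AMC II — tabulated CN = 67 applies directly.
Retention S: 1000/CN − 10 with CN=67.000 → S = 330/67 ≈ 4.925 in
Initial abstraction Ia = S/5 = (330/67)/5 = 66/67 ≈ 0.985 in
P − Ia = 8.890 − 0.985 = 52963/6700 ≈ 7.905 in (> 0, runoff occurs)
Q = (52963/6700)²/((52963/6700) + 330/67) = (2805079369/44890000)/(85963/6700) = 2805079369/575952100 in ≈ 4.870 in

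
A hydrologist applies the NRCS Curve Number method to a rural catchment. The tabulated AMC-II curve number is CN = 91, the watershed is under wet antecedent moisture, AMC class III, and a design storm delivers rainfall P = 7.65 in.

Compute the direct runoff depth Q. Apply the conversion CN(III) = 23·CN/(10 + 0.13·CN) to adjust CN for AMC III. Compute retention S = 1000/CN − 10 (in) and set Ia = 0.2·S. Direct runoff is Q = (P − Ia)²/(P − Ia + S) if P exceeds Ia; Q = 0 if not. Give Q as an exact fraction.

Wet (AMC III): CN(III) = 23·91/(10 + 0.13·91) = 2093/(2183/100) = 209300/2183 ≈ 95.877
Max retention: S = 1000/(209300/2183) − 10 = 900/2093 in (≈ 0.430 in)
Ia = 0.2S: 0.2·0.430 = 0.086 in (exactly 180/2093)
Excess rainfall: 7.650 − 0.086 = 7.564 in; P > Ia so Q > 0
Q: (316629/41860)² ÷ (334629/41860) = 11139324849/1556396660 in (≈ 7.157 in)

Q = 11139324849/1556396660 in ≈ 7.157 in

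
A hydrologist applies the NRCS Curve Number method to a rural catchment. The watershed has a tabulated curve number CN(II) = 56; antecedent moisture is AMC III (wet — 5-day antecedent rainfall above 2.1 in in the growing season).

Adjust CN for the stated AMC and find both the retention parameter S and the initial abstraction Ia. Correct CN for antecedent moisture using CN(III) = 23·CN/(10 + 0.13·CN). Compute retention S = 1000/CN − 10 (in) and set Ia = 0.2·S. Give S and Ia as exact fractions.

Adjust CN=56 to AMC III: 23·56/(10 + 0.13·56) → 1288 ÷ (432/25) = 4025/54 ≈ 74.537
Max retention: S = 1000/(4025/54) − 10 = 550/161 in (≈ 3.416 in)
Initial abstraction Ia = S/5 = (550/161)/5 = 110/161 ≈ 0.683 in

S = 550/161 in ≈ 3.416 in; Ia = 110/161 in ≈ 0.683 in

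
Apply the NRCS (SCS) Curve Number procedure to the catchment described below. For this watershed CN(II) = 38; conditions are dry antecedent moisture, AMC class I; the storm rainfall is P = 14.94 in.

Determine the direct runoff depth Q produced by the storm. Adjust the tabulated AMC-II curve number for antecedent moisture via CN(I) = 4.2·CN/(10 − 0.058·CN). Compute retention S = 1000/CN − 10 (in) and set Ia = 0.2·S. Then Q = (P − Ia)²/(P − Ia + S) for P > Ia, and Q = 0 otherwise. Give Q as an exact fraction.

CN(I) from CN(II)=38: (4.2·38)/(10 − 0.058·38) = 39900/1949 ≈ 20.472
Max retention: S = 1000/(39900/1949) − 10 = 15500/399 in (≈ 38.847 in)
Ia = 0.2·(15500/399) = 3100/399 in ≈ 7.769 in
Since P=14.940 > Ia=7.769: effective rainfall P−Ia = 143053/19950 in
Q = (143053/19950)²/((143053/19950) + 15500/399) = (20464160809/398002500)/(918053/19950) = 20464160809/18315157350 in ≈ 1.117 in

Q = 20464160809/18315157350 in ≈ 1.117 in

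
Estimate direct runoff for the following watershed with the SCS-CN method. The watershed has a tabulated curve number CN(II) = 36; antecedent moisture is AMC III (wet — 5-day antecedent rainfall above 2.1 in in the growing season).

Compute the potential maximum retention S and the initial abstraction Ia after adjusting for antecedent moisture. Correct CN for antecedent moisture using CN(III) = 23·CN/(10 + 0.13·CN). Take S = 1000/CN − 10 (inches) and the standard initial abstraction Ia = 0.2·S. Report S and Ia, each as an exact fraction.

CN(III) from CN(II)=36: (23·36)/(10 + 0.13·36) = 20700/367 ≈ 56.403
Retention S: 1000/CN − 10 with CN=56.403 → S = 1600/207 ≈ 7.729 in
Ia = 0.2S: 0.2·7.729 = 1.546 in (exactly 320/207)

S = 1600/207 in ≈ 7.729 in; Ia = 320/207 in ≈ 1.546 in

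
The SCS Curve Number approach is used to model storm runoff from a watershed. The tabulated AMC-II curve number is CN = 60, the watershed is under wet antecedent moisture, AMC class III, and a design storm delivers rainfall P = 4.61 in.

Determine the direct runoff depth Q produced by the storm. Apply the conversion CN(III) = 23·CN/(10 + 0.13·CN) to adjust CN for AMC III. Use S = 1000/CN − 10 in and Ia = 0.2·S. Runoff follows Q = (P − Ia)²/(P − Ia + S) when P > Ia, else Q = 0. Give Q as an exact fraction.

Q = 773340481/329882100 in ≈ 2.344 in

Adjust CN=60 to AMC III: 23·60/(10 + 0.13·60) → 1380 ÷ (89/5) = 6900/89 ≈ 77.528
Retention S: 1000/CN − 10 with CN=77.528 → S = 200/69 ≈ 2.899 in
Ia = 0.2·(200/69) = 40/69 in ≈ 0.580 in
Excess rainfall: 4.610 − 0.580 = 4.030 in; P > Ia so Q > 0
Q = (27809/6900)²/((27809/6900) + 200/69) = (773340481/47610000)/(47809/6900) = 773340481/329882100 in ≈ 2.344 in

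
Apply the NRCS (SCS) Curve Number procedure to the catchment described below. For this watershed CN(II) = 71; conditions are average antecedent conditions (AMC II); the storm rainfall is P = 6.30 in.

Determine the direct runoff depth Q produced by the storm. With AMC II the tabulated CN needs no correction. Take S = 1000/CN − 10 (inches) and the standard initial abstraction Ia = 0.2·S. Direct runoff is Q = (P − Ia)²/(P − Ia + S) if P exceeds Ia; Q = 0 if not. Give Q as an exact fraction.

Q = 15155449/4823030 in ≈ 3.142 in

AMC II — tabulated CN = 71 applies directly.
S = 1000/71 − 10 = 290/71 in ≈ 4.085 in
Initial abstraction Ia = S/5 = (290/71)/5 = 58/71 ≈ 0.817 in
Excess rainfall: 6.300 − 0.817 = 5.483 in; P > Ia so Q > 0
Runoff Q = (P−Ia)²/(P−Ia+S) = (5.483)²/(5.483+4.085) = 15155449/4823030 ≈ 3.142 in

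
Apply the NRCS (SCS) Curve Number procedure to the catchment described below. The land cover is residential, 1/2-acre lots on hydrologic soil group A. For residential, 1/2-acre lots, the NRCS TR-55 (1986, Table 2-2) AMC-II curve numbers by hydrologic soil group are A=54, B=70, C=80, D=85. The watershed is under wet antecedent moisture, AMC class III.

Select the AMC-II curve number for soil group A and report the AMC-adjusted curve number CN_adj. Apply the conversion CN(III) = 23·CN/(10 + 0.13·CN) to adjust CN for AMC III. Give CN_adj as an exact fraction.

CN_adj = 2700/37 ≈ 72.973

NRCS table: residential, 1/2-acre lots, soil group A → CN(II) = 54
CN(III) from CN(II)=54: (23·54)/(10 + 0.13·54) = 2700/37 ≈ 72.973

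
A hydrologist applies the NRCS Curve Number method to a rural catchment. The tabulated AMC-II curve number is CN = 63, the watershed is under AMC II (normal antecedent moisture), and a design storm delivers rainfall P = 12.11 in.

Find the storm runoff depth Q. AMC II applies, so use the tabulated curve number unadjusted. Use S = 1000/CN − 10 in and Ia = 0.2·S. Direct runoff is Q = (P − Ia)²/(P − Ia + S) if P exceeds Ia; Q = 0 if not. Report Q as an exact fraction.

AMC II — tabulated CN = 63 applies directly.
Retention S: 1000/CN − 10 with CN=63.000 → S = 370/63 ≈ 5.873 in
Ia = 0.2·(370/63) = 74/63 in ≈ 1.175 in
Since P=12.110 > Ia=1.175: effective rainfall P−Ia = 68893/6300 in
Runoff Q = (P−Ia)²/(P−Ia+S) = (10.935)²/(10.935+5.873) = 4746245449/667125900 ≈ 7.114 in

Q = 4746245449/667125900 in ≈ 7.114 in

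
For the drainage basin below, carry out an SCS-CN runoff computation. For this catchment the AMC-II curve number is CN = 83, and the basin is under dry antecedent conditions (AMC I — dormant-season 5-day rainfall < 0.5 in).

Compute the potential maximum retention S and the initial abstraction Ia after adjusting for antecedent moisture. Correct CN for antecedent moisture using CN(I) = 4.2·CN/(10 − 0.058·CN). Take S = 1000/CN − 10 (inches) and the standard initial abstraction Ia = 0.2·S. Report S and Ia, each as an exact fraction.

S = 8500/1743 in ≈ 4.877 in; Ia = 1700/1743 in ≈ 0.975 in

Adjust CN=83 to AMC I: 4.2·83/(10 − 0.058·83) → (1743/5) ÷ (2593/500) = 174300/2593 ≈ 67.219
S = 1000/(174300/2593) − 10 = 8500/1743 in ≈ 4.877 in
Ia = 0.2·(8500/1743) = 1700/1743 in ≈ 0.975 in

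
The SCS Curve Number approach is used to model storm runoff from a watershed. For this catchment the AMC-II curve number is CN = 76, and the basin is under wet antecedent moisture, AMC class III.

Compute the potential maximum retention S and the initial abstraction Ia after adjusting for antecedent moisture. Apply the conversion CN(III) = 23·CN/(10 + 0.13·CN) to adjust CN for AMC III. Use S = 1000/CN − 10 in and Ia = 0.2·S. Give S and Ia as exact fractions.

S = 600/437 in ≈ 1.373 in; Ia = 120/437 in ≈ 0.275 in

Wet (AMC III): CN(III) = 23·76/(10 + 0.13·76) = 1748/(497/25) = 43700/497 ≈ 87.928
Retention S: 1000/CN − 10 with CN=87.928 → S = 600/437 ≈ 1.373 in
Ia = 0.2·(600/437) = 120/437 in ≈ 0.275 in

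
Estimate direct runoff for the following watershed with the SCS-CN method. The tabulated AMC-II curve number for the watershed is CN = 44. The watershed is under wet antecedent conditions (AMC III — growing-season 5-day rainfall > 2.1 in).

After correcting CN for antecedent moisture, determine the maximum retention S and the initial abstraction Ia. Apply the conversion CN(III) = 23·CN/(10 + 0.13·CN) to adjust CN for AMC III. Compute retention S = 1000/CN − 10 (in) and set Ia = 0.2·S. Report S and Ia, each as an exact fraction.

S = 1400/253 in ≈ 5.534 in; Ia = 280/253 in ≈ 1.107 in

CN(III) from CN(II)=44: (23·44)/(10 + 0.13·44) = 25300/393 ≈ 64.377
Retention S: 1000/CN − 10 with CN=64.377 → S = 1400/253 ≈ 5.534 in
Initial abstraction Ia = S/5 = (1400/253)/5 = 280/253 ≈ 1.107 in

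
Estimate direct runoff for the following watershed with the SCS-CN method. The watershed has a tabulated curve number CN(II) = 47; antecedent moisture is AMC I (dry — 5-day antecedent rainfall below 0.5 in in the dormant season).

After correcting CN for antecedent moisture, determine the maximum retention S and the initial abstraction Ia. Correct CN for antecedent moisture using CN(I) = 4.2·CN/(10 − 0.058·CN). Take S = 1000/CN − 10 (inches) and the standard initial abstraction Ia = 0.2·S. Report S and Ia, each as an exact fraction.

S = 26500/987 in ≈ 26.849 in; Ia = 5300/987 in ≈ 5.370 in

Dry (AMC I): CN(I) = 4.2·47/(10 − 0.058·47) = (987/5)/(3637/500) = 98700/3637 ≈ 27.138
Max retention: S = 1000/(98700/3637) − 10 = 26500/987 in (≈ 26.849 in)
Initial abstraction Ia = S/5 = (26500/987)/5 = 5300/987 ≈ 5.370 in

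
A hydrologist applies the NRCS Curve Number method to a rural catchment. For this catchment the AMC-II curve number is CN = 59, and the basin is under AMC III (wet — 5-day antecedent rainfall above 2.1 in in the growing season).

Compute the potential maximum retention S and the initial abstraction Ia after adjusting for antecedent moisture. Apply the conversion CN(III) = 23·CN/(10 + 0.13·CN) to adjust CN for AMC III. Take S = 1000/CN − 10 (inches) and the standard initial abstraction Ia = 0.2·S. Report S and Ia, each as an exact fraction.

S = 4100/1357 in ≈ 3.021 in; Ia = 820/1357 in ≈ 0.604 in

Adjust CN=59 to AMC III: 23·59/(10 + 0.13·59) → 1357 ÷ (1767/100) = 135700/1767 ≈ 76.797
Max retention: S = 1000/(135700/1767) − 10 = 4100/1357 in (≈ 3.021 in)
Initial abstraction Ia = S/5 = (4100/1357)/5 = 820/1357 ≈ 0.604 in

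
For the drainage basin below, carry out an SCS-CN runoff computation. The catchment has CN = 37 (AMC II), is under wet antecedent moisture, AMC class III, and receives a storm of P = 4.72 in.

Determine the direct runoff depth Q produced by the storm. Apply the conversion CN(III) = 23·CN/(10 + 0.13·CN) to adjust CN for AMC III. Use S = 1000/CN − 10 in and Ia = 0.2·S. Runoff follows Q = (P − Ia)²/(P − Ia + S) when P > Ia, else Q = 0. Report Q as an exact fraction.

Wet (AMC III): CN(III) = 23·37/(10 + 0.13·37) = 851/(1481/100) = 85100/1481 ≈ 57.461
S = 1000/(85100/1481) − 10 = 6300/851 in ≈ 7.403 in
Ia = 0.2·(6300/851) = 1260/851 in ≈ 1.481 in
Since P=4.720 > Ia=1.481: effective rainfall P−Ia = 68918/21275 in
Q = (68918/21275)²/((68918/21275) + 6300/851) = (4749690724/452625625)/(226418/21275) = 2374845362/2408521475 in ≈ 0.986 in

Q = 2374845362/2408521475 in ≈ 0.986 in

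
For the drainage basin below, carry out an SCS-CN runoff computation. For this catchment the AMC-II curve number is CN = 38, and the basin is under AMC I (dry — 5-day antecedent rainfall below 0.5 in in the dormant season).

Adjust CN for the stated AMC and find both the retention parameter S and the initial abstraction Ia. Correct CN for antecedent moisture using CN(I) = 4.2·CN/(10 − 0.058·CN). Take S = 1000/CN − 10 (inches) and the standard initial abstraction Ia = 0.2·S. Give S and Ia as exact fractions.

Adjust CN=38 to AMC I: 4.2·38/(10 − 0.058·38) → (798/5) ÷ (1949/250) = 39900/1949 ≈ 20.472
Max retention: S = 1000/(39900/1949) − 10 = 15500/399 in (≈ 38.847 in)
Initial abstraction Ia = S/5 = (15500/399)/5 = 3100/399 ≈ 7.769 in

S = 15500/399 in ≈ 38.847 in; Ia = 3100/399 in ≈ 7.769 in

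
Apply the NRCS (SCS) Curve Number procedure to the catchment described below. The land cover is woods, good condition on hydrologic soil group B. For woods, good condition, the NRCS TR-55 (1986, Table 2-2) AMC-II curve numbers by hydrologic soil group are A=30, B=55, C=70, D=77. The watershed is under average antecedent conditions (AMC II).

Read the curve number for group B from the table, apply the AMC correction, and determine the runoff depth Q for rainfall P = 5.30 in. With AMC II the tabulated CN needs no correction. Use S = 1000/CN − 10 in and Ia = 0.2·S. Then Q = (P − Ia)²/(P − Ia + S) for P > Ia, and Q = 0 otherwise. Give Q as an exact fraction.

Q = 162409/143330 in ≈ 1.133 in

NRCS table: woods, good condition, soil group B → CN(II) = 55
Average conditions: CN = 55 (no AMC adjustment).
Max retention: S = 1000/55 − 10 = 90/11 in (≈ 8.182 in)
Ia = 0.2S: 0.2·8.182 = 1.636 in (exactly 18/11)
Since P=5.300 > Ia=1.636: effective rainfall P−Ia = 403/110 in
Q = (403/110)²/((403/110) + 90/11) = (162409/12100)/(1303/110) = 162409/143330 in ≈ 1.133 in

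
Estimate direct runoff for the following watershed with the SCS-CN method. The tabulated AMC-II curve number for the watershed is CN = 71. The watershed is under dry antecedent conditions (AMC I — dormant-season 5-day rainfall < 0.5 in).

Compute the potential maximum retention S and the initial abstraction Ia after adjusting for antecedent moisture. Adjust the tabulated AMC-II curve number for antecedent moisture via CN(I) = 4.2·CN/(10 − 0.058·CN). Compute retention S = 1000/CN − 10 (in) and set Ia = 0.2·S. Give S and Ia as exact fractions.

S = 14500/1491 in ≈ 9.725 in; Ia = 2900/1491 in ≈ 1.945 in

Adjust CN=71 to AMC I: 4.2·71/(10 − 0.058·71) → (1491/5) ÷ (2941/500) = 149100/2941 ≈ 50.697
Max retention: S = 1000/(149100/2941) − 10 = 14500/1491 in (≈ 9.725 in)
Initial abstraction Ia = S/5 = (14500/1491)/5 = 2900/1491 ≈ 1.945 in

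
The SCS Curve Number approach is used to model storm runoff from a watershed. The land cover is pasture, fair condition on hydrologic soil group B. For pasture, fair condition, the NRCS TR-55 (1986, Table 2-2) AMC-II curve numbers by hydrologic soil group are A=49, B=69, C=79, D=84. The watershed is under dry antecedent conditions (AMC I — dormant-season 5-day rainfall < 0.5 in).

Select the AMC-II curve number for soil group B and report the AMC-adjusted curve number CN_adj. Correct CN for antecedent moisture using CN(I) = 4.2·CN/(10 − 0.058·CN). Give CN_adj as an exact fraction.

NRCS table: pasture, fair condition, soil group B → CN(II) = 69
Dry (AMC I): CN(I) = 4.2·69/(10 − 0.058·69) = (1449/5)/(2999/500) = 144900/2999 ≈ 48.316

CN_adj = 144900/2999 ≈ 48.316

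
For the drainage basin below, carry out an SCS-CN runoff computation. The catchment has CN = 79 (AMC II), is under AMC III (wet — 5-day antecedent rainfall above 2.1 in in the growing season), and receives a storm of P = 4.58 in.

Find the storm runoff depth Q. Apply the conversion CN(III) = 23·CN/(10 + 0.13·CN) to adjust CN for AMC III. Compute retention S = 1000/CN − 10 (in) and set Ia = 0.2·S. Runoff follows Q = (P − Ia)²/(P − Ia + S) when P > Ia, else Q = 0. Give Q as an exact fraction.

Q = 156098478649/45433449050 in ≈ 3.436 in

Adjust CN=79 to AMC III: 23·79/(10 + 0.13·79) → 1817 ÷ (2027/100) = 181700/2027 ≈ 89.640
Max retention: S = 1000/(181700/2027) − 10 = 2100/1817 in (≈ 1.156 in)
Ia = 0.2S: 0.2·1.156 = 0.231 in (exactly 420/1817)
Since P=4.580 > Ia=0.231: effective rainfall P−Ia = 395093/90850 in
Q: (395093/90850)² ÷ (500093/90850) = 156098478649/45433449050 in (≈ 3.436 in)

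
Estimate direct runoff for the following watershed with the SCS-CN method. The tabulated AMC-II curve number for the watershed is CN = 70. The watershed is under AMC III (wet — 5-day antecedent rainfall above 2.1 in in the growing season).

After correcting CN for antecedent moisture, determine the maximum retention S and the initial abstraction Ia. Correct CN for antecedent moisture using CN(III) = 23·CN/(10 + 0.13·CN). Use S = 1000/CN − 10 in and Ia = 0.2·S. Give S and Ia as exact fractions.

S = 300/161 in ≈ 1.863 in; Ia = 60/161 in ≈ 0.373 in

CN(III) from CN(II)=70: (23·70)/(10 + 0.13·70) = 16100/191 ≈ 84.293
S = 1000/(16100/191) − 10 = 300/161 in ≈ 1.863 in
Ia = 0.2S: 0.2·1.863 = 0.373 in (exactly 60/161)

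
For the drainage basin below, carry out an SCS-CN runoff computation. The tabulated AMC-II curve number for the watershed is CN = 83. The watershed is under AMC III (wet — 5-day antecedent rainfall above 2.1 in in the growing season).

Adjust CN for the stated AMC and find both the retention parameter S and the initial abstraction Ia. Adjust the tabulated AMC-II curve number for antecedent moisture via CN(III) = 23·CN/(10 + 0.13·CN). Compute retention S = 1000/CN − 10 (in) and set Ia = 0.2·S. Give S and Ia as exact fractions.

Adjust CN=83 to AMC III: 23·83/(10 + 0.13·83) → 1909 ÷ (2079/100) = 190900/2079 ≈ 91.823
Max retention: S = 1000/(190900/2079) − 10 = 1700/1909 in (≈ 0.891 in)
Ia = 0.2·(1700/1909) = 340/1909 in ≈ 0.178 in

S = 1700/1909 in ≈ 0.891 in; Ia = 340/1909 in ≈ 0.178 in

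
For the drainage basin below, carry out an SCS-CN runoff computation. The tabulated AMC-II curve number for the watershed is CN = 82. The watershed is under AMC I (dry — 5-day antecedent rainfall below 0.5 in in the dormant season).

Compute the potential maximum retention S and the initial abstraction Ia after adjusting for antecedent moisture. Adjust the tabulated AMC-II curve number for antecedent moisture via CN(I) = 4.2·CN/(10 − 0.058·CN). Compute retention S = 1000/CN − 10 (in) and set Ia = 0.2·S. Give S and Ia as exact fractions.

S = 1500/287 in ≈ 5.226 in; Ia = 300/287 in ≈ 1.045 in

Dry (AMC I): CN(I) = 4.2·82/(10 − 0.058·82) = (1722/5)/(1311/250) = 28700/437 ≈ 65.675
Retention S: 1000/CN − 10 with CN=65.675 → S = 1500/287 ≈ 5.226 in
Initial abstraction Ia = S/5 = (1500/287)/5 = 300/287 ≈ 1.045 in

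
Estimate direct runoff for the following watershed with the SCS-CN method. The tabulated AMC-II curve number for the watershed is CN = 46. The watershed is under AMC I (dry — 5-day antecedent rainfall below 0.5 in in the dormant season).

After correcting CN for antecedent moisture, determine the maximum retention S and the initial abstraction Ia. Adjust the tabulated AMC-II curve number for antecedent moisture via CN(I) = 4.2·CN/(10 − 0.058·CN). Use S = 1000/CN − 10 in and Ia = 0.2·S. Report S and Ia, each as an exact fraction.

S = 4500/161 in ≈ 27.950 in; Ia = 900/161 in ≈ 5.590 in

Adjust CN=46 to AMC I: 4.2·46/(10 − 0.058·46) → (966/5) ÷ (1833/250) = 16100/611 ≈ 26.350
Retention S: 1000/CN − 10 with CN=26.350 → S = 4500/161 ≈ 27.950 in
Initial abstraction Ia = S/5 = (4500/161)/5 = 900/161 ≈ 5.590 in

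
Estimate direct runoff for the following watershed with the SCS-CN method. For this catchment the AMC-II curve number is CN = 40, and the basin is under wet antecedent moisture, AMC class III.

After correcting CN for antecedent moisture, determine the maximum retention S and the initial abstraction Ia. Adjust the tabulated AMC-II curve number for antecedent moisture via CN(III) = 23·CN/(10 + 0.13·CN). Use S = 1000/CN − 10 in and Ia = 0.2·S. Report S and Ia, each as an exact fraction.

Wet (AMC III): CN(III) = 23·40/(10 + 0.13·40) = 920/(76/5) = 1150/19 ≈ 60.526
S = 1000/(1150/19) − 10 = 150/23 in ≈ 6.522 in
Initial abstraction Ia = S/5 = (150/23)/5 = 30/23 ≈ 1.304 in

S = 150/23 in ≈ 6.522 in; Ia = 30/23 in ≈ 1.304 in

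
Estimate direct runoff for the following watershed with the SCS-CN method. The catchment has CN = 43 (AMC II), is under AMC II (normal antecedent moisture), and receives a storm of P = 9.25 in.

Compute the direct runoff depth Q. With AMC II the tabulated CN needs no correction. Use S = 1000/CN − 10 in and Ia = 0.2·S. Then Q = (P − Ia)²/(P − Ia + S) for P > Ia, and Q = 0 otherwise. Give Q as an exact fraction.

Q = 257645/117476 in ≈ 2.193 in

Average conditions: CN = 43 (no AMC adjustment).
Retention S: 1000/CN − 10 with CN=43.000 → S = 570/43 ≈ 13.256 in
Ia = 0.2·(570/43) = 114/43 in ≈ 2.651 in
Excess rainfall: 9.250 − 2.651 = 6.599 in; P > Ia so Q > 0
Q: (1135/172)² ÷ (3415/172) = 257645/117476 in (≈ 2.193 in)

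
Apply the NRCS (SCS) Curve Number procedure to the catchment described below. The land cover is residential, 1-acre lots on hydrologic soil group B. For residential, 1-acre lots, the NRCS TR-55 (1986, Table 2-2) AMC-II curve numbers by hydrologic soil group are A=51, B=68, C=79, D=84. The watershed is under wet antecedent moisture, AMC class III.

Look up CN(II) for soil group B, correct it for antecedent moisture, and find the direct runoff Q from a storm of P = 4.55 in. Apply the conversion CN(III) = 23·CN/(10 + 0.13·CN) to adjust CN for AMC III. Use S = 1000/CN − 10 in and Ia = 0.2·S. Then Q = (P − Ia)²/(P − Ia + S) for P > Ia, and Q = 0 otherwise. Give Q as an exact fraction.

NRCS table: residential, 1-acre lots, soil group B → CN(II) = 68
CN(III) from CN(II)=68: (23·68)/(10 + 0.13·68) = 39100/471 ≈ 83.015
Retention S: 1000/CN − 10 with CN=83.015 → S = 800/391 ≈ 2.046 in
Initial abstraction Ia = S/5 = (800/391)/5 = 160/391 ≈ 0.409 in
Since P=4.550 > Ia=0.409: effective rainfall P−Ia = 32381/7820 in
Runoff Q = (P−Ia)²/(P−Ia+S) = (4.141)²/(4.141+2.046) = 1048529161/378339420 ≈ 2.771 in

Q = 1048529161/378339420 in ≈ 2.771 in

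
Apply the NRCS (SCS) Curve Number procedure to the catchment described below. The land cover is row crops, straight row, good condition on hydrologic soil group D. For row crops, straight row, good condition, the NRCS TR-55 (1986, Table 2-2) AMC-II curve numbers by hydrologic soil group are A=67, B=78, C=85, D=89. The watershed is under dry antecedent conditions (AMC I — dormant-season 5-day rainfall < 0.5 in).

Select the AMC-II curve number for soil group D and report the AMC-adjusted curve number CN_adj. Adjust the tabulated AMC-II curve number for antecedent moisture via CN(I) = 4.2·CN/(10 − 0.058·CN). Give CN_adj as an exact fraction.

NRCS table: row crops, straight row, good condition, soil group D → CN(II) = 89
Adjust CN=89 to AMC I: 4.2·89/(10 − 0.058·89) → (1869/5) ÷ (2419/500) = 186900/2419 ≈ 77.263

CN_adj = 186900/2419 ≈ 77.263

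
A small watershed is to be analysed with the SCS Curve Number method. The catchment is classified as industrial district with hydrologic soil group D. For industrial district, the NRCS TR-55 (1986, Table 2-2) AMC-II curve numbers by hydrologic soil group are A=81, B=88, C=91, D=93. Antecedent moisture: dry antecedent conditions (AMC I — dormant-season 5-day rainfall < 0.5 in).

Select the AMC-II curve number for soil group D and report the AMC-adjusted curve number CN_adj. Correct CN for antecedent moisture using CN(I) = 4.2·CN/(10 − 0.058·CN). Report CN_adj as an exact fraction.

CN_adj = 27900/329 ≈ 84.802

NRCS table: industrial district, soil group D → CN(II) = 93
Adjust CN=93 to AMC I: 4.2·93/(10 − 0.058·93) → (1953/5) ÷ (2303/500) = 27900/329 ≈ 84.802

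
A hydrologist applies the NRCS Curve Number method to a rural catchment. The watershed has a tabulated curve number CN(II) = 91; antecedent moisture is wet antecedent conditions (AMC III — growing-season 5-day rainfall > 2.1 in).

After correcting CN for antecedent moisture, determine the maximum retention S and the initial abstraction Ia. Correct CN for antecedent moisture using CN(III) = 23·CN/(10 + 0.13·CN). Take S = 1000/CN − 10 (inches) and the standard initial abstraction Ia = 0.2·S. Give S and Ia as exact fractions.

S = 900/2093 in ≈ 0.430 in; Ia = 180/2093 in ≈ 0.086 in

CN(III) from CN(II)=91: (23·91)/(10 + 0.13·91) = 209300/2183 ≈ 95.877
S = 1000/(209300/2183) − 10 = 900/2093 in ≈ 0.430 in
Ia = 0.2·(900/2093) = 180/2093 in ≈ 0.086 in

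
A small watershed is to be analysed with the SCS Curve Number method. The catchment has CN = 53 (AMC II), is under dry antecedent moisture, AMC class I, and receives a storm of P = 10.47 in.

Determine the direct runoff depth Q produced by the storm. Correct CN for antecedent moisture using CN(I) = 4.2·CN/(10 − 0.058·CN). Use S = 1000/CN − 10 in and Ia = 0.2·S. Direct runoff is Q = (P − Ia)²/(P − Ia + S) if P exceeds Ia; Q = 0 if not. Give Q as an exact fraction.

Q = 483457386721/338943114300 in ≈ 1.426 in

Adjust CN=53 to AMC I: 4.2·53/(10 − 0.058·53) → (1113/5) ÷ (3463/500) = 111300/3463 ≈ 32.140
S = 1000/(111300/3463) − 10 = 23500/1113 in ≈ 21.114 in
Initial abstraction Ia = S/5 = (23500/1113)/5 = 4700/1113 ≈ 4.223 in
Since P=10.470 > Ia=4.223: effective rainfall P−Ia = 695311/111300 in
Q = (695311/111300)²/((695311/111300) + 23500/1113) = (483457386721/12387690000)/(3045311/111300) = 483457386721/338943114300 in ≈ 1.426 in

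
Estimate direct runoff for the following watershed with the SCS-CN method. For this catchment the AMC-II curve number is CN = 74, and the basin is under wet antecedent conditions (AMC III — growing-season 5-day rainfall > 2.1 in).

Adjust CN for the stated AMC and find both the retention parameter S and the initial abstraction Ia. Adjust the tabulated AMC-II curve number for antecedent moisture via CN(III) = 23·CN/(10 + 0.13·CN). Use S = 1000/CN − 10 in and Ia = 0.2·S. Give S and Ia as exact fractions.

S = 1300/851 in ≈ 1.528 in; Ia = 260/851 in ≈ 0.306 in

Wet (AMC III): CN(III) = 23·74/(10 + 0.13·74) = 1702/(981/50) = 85100/981 ≈ 86.748
S = 1000/(85100/981) − 10 = 1300/851 in ≈ 1.528 in
Ia = 0.2·(1300/851) = 260/851 in ≈ 0.306 in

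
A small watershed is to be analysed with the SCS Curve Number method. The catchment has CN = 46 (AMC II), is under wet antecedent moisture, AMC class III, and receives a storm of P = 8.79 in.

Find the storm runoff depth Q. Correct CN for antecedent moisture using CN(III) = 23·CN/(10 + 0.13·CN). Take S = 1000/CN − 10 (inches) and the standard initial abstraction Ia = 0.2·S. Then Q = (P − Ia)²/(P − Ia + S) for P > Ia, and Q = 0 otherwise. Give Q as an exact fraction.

Adjust CN=46 to AMC III: 23·46/(10 + 0.13·46) → 1058 ÷ (799/50) = 52900/799 ≈ 66.208
Retention S: 1000/CN − 10 with CN=66.208 → S = 2700/529 ≈ 5.104 in
Initial abstraction Ia = S/5 = (2700/529)/5 = 540/529 ≈ 1.021 in
P − Ia = 8.790 − 1.021 = 410991/52900 ≈ 7.769 in (> 0, runoff occurs)
Runoff Q = (P−Ia)²/(P−Ia+S) = (7.769)²/(7.769+5.104) = 56304534027/12008141300 ≈ 4.689 in

Q = 56304534027/12008141300 in ≈ 4.689 in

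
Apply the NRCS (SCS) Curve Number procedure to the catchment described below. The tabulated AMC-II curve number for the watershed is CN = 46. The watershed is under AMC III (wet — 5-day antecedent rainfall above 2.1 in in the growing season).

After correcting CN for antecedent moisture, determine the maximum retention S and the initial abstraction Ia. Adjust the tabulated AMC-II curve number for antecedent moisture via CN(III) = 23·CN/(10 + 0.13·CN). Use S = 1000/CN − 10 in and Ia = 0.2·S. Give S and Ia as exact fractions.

S = 2700/529 in ≈ 5.104 in; Ia = 540/529 in ≈ 1.021 in

Adjust CN=46 to AMC III: 23·46/(10 + 0.13·46) → 1058 ÷ (799/50) = 52900/799 ≈ 66.208
S = 1000/(52900/799) − 10 = 2700/529 in ≈ 5.104 in
Initial abstraction Ia = S/5 = (2700/529)/5 = 540/529 ≈ 1.021 in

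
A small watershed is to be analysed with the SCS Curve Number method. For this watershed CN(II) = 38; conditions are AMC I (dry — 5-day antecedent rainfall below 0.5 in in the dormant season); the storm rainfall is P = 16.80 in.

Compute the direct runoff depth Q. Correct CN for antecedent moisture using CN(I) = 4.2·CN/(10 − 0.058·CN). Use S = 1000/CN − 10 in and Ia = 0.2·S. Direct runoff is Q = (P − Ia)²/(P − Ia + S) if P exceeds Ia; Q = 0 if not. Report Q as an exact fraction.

Q = 81144064/47638605 in ≈ 1.703 in

Adjust CN=38 to AMC I: 4.2·38/(10 − 0.058·38) → (798/5) ÷ (1949/250) = 39900/1949 ≈ 20.472
Retention S: 1000/CN − 10 with CN=20.472 → S = 15500/399 ≈ 38.847 in
Ia = 0.2·(15500/399) = 3100/399 in ≈ 7.769 in
Since P=16.800 > Ia=7.769: effective rainfall P−Ia = 18016/1995 in
Q: (18016/1995)² ÷ (95516/1995) = 81144064/47638605 in (≈ 1.703 in)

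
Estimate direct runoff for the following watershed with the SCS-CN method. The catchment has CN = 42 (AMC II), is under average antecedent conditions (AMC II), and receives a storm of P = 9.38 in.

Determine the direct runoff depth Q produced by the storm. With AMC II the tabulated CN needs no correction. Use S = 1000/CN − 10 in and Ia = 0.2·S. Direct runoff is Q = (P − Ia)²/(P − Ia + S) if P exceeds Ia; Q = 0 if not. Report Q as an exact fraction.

AMC II — tabulated CN = 42 applies directly.
Max retention: S = 1000/42 − 10 = 290/21 in (≈ 13.810 in)
Initial abstraction Ia = S/5 = (290/21)/5 = 58/21 ≈ 2.762 in
Since P=9.380 > Ia=2.762: effective rainfall P−Ia = 6949/1050 in
Q: (6949/1050)² ÷ (21449/1050) = 48288601/22521450 in (≈ 2.144 in)

Q = 48288601/22521450 in ≈ 2.144 in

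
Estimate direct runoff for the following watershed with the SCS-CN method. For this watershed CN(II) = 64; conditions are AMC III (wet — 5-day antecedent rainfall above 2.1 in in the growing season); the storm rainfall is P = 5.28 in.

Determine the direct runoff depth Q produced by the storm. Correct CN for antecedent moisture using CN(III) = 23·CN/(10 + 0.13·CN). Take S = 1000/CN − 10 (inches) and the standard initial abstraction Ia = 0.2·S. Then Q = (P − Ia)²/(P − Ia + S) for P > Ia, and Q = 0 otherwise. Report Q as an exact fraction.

Wet (AMC III): CN(III) = 23·64/(10 + 0.13·64) = 1472/(458/25) = 18400/229 ≈ 80.349
Retention S: 1000/CN − 10 with CN=80.349 → S = 225/92 ≈ 2.446 in
Ia = 0.2·(225/92) = 45/92 in ≈ 0.489 in
Excess rainfall: 5.280 − 0.489 = 4.791 in; P > Ia so Q > 0
Q: (11019/2300)² ÷ (4161/575) = 40472787/12760400 in (≈ 3.172 in)

Q = 40472787/12760400 in ≈ 3.172 in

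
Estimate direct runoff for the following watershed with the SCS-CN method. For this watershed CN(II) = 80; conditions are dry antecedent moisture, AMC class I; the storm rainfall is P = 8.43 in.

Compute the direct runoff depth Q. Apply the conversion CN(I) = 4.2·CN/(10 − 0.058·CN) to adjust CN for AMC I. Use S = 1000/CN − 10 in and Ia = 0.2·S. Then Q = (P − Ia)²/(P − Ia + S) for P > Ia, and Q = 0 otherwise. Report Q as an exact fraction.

Adjust CN=80 to AMC I: 4.2·80/(10 − 0.058·80) → 336 ÷ (134/25) = 4200/67 ≈ 62.687
Max retention: S = 1000/(4200/67) − 10 = 125/21 in (≈ 5.952 in)
Ia = 0.2·(125/21) = 25/21 in ≈ 1.190 in
Excess rainfall: 8.430 − 1.190 = 7.240 in; P > Ia so Q > 0
Q = (15203/2100)²/((15203/2100) + 125/21) = (231131209/4410000)/(27703/2100) = 231131209/58176300 in ≈ 3.973 in

Q = 231131209/58176300 in ≈ 3.973 in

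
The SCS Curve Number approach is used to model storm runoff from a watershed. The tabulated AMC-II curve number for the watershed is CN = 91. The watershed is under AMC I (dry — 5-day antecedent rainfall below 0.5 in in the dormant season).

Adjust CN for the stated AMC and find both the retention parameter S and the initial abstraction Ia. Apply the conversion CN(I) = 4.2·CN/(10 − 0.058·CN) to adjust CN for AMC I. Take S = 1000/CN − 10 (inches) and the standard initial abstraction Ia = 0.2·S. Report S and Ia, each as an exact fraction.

CN(I) from CN(II)=91: (4.2·91)/(10 − 0.058·91) = 63700/787 ≈ 80.940
S = 1000/(63700/787) − 10 = 1500/637 in ≈ 2.355 in
Initial abstraction Ia = S/5 = (1500/637)/5 = 300/637 ≈ 0.471 in

S = 1500/637 in ≈ 2.355 in; Ia = 300/637 in ≈ 0.471 in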